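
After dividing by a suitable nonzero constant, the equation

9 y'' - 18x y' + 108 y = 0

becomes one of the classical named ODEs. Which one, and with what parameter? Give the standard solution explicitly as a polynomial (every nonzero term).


All three coefficients share the factor 9; dividing through by 9 gives  y'' - 2x y' + 12 y = 0.
This matches the Hermite equation y'' - 2x y' + 2n y = 0 with 2n = 12, so n = 6; the polynomial solution is H_6(x).
With y = sum_k a_k x^k, matching x^k gives (k+2)(k+1) a_{k+2} = 2(k - n) a_k = 2(k - 6) a_k. The right side vanishes at k = 6, so the series with the parity of 6 terminates at degree 6.
Standard normalization: leading coefficient of H_n is 2^n, so a_6 = 2^6 = 64. Work downward with a_k = (k+1)(k+2) a_{k+2} / (2(k - n)):
  a_4 = (5)(6)(64) / (2(4 - 6)) = 1920/(-4) = -480
  a_2 = (3)(4)(-480) / (2(2 - 6)) = -5760/(-8) = 720
  a_0 = (1)(2)(720) / (2(0 - 6)) = 1440/(-12) = -120
Hence H_6(x) = 64 x^6 - 480 x^4 + 720 x^2 - 120.

H_6(x); series = 64 x^6 - 480 x^4 + 720 x^2 - 120


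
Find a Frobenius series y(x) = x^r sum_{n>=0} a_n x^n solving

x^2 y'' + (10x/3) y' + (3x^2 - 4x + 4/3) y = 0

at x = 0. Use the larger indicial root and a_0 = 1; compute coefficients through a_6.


Write in Frobenius form y'' + (p(x)/x) y' + (q(x)/x^2) y = 0:
  p(x) = 10/3,  q(x) = 3x^2 - 4x + 4/3.
Indicial equation: r(r-1) + (10/3) r + (4/3) = 0 -> roots r_1 = -1, r_2 = -4/3.
Take r = r_1 = -1. Let y(x) = x^r sum_{n>=0} a_n x^n with a_0 = 1.
Substitute y = x^r sum a_n x^n and match x^{r+n}. The recurrence is
  D(n) a_n - 4 a_{n-1} + 3 a_{n-2} = 0,  where D(n) = (r+n)(r+n-1) + (10/3)(r+n) + (4/3).
  a_n = [4 a_{n-1} - 3 a_{n-2}] / D(n).
Since the indicial polynomial factors as (r - r_1)(r - r_2), D(n) = (r_1 + n - r_1)(r_1 + n - r_2) = n(n + 1/3).
Evaluating step by step (a_0 = 1):
  n = 1: D(1) = 1(1 + 1/3) = 4/3; numerator = 4(1) = 4; a_1 = (4)/(4/3) = 3
  n = 2: D(2) = 2(2 + 1/3) = 14/3; numerator = 4(3) - 3(1) = 9; a_2 = (9)/(14/3) = 27/14
  n = 3: D(3) = 3(3 + 1/3) = 10; numerator = 4(27/14) - 3(3) = -9/7; a_3 = (-9/7)/(10) = -9/70
  n = 4: D(4) = 4(4 + 1/3) = 52/3; numerator = 4(-9/70) - 3(27/14) = -63/10; a_4 = (-63/10)/(52/3) = -189/520
  n = 5: D(5) = 5(5 + 1/3) = 80/3; numerator = 4(-189/520) - 3(-9/70) = -486/455; a_5 = (-486/455)/(80/3) = -729/18200
  n = 6: D(6) = 6(6 + 1/3) = 38; numerator = 4(-729/18200) - 3(-189/520) = 16929/18200; a_6 = (16929/18200)/(38) = 891/36400

r = -1; a_0 = 1; a_1 = 3; a_2 = 27/14; a_3 = -9/70; a_4 = -189/520; a_5 = -729/18200; a_6 = 891/36400


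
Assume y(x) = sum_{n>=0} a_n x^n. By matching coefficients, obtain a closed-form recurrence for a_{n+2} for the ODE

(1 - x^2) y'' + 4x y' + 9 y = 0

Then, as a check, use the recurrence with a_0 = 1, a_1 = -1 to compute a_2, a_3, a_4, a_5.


Substitute y = sum_n a_n x^n.
(1 - 1 x^2) y'' contributes (n+2)(n+1) a_{n+2} - n(n-1) a_n at x^n.
4 x y'(x) contributes 4 n a_n at x^n.
9 y(x) contributes 9 a_n at x^n.
Matching x^n: (n+2)(n+1) a_{n+2} + (-n(n-1) + 4 n + 9) a_n = 0.
Thus a_{n+2} = (n(n-1) - 4 n - 9) / ((n+1)(n+2)) * a_n.

Check with a_0 = 1, a_1 = -1 (apply the recurrence for n = 0, 1, 2, 3): a_0 = 1, a_1 = -1, a_2 = -9/2, a_3 = 13/6, a_4 = 45/8, a_5 = -13/8.

a_(n+2) = (n(n-1) - 4 n - 9) / ((n+1)(n+2)) * a_n; check: a_0 = 1, a_1 = -1, a_2 = -9/2, a_3 = 13/6, a_4 = 45/8, a_5 = -13/8


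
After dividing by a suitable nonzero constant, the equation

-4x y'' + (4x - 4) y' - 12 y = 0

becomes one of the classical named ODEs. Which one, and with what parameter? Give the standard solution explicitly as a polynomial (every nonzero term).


All three coefficients share the factor -4; dividing through by -4 gives  x y'' + (1 - x) y' + 3 y = 0.
This matches the Laguerre equation x y'' + (1 - x) y' + n y = 0 with n = 3; the polynomial solution is L_3(x).
With y = sum_k a_k x^k, matching x^k gives (k+1)k a_{k+1} + (k+1) a_{k+1} - k a_k + n a_k = 0, i.e. (k+1)^2 a_{k+1} = (k - n) a_k = (k - 3) a_k. The right side vanishes at k = 3, so the series terminates at degree 3.
Standard normalization L_n(0) = 1 gives a_0 = 1. Work upward with a_{k+1} = (k - 3) a_k / (k+1)^2:
  a_1 = (0 - 3)(1) / 1^2 = -3/1 = -3
  a_2 = (1 - 3)(-3) / 2^2 = 6/4 = 3/2
  a_3 = (2 - 3)(3/2) / 3^2 = (-3/2)/9 = -1/6
Hence L_3(x) = -x^3/6 + 3 x^2/2 - 3 x + 1.

L_3(x); series = -x^3/6 + 3 x^2/2 - 3 x + 1


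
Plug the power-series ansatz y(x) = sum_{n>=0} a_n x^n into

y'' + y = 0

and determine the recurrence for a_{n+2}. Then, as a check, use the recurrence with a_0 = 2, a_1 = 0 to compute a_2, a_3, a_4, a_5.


Substitute y = sum_n a_n x^n into y'' + (const) y = 0.
y''(x) = sum_{n>=0} (n+2)(n+1) a_{n+2} x^n.
The ODE becomes sum_n [(n+2)(n+1) a_{n+2} + 1 a_n] x^n = 0.
Setting each coefficient to zero gives the recurrence:
  (n+2)(n+1) a_{n+2} + 1 a_n = 0,
  a_{n+2} = -1 / ((n+1)(n+2)) a_n.

Check with a_0 = 2, a_1 = 0 (apply the recurrence for n = 0, 1, 2, 3): a_0 = 2, a_1 = 0, a_2 = -1, a_3 = 0, a_4 = 1/12, a_5 = 0.

a_{n+2} = -1/((n+1)(n+2)) * a_n; check: a_0 = 2, a_1 = 0, a_2 = -1, a_3 = 0, a_4 = 1/12, a_5 = 0


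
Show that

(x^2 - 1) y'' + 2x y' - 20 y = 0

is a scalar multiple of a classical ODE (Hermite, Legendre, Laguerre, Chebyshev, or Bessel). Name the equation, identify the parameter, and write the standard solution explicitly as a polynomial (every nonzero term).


All three coefficients share the factor -1; dividing through by -1 gives  (1 - x^2) y'' - 2x y' + 20 y = 0.
This matches the Legendre equation (1 - x^2) y'' - 2x y' + n(n+1) y = 0 (note the -2x y' term) with n(n+1) = 20, so n = 4; the polynomial solution is P_4(x).
With y = sum_k a_k x^k, matching x^k gives (k+2)(k+1) a_{k+2} = [k(k+1) - n(n+1)] a_k = (k - 4)(k + 5) a_k. The right side vanishes at k = 4, so the series with the parity of 4 terminates at degree 4.
Standard normalization (P_n(1) = 1): leading coefficient (2n)!/(2^n (n!)^2) = 40320/(16*576) = 35/8, so a_4 = 35/8. Work downward with a_k = (k+1)(k+2) a_{k+2} / ((k - 4)(k + 5)):
  a_2 = (3)(4)(35/8) / ((2 - 4)(2 + 5)) = (105/2)/(-14) = -15/4
  a_0 = (1)(2)(-15/4) / ((0 - 4)(0 + 5)) = (-15/2)/(-20) = 3/8
Hence P_4(x) = 35 x^4/8 - 15 x^2/4 + 3/8.

P_4(x); series = 35 x^4/8 - 15 x^2/4 + 3/8


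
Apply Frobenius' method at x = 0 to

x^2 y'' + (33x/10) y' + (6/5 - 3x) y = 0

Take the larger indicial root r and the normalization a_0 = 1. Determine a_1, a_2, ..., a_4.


Write in Frobenius form y'' + (p(x)/x) y' + (q(x)/x^2) y = 0:
  p(x) = 33/10,  q(x) = 6/5 - 3x.
Indicial equation: r(r-1) + (33/10) r + (6/5) = 0 -> roots r_1 = -4/5, r_2 = -3/2.
Take r = r_1 = -4/5. Let y(x) = x^r sum_{n>=0} a_n x^n with a_0 = 1.
Substitute y = x^r sum a_n x^n and match x^{r+n}. The recurrence is
  D(n) a_n - 3 a_{n-1} = 0,  where D(n) = (r+n)(r+n-1) + (33/10)(r+n) + (6/5).
  a_n = 3 / D(n) * a_{n-1}.
Since the indicial polynomial factors as (r - r_1)(r - r_2), D(n) = (r_1 + n - r_1)(r_1 + n - r_2) = n(n + 7/10).
Evaluating step by step (a_0 = 1):
  n = 1: D(1) = 1(1 + 7/10) = 17/10; numerator = 3(1) = 3; a_1 = (3)/(17/10) = 30/17
  n = 2: D(2) = 2(2 + 7/10) = 27/5; numerator = 3(30/17) = 90/17; a_2 = (90/17)/(27/5) = 50/51
  n = 3: D(3) = 3(3 + 7/10) = 111/10; numerator = 3(50/51) = 50/17; a_3 = (50/17)/(111/10) = 500/1887
  n = 4: D(4) = 4(4 + 7/10) = 94/5; numerator = 3(500/1887) = 500/629; a_4 = (500/629)/(94/5) = 1250/29563

r = -4/5; a_0 = 1; a_1 = 30/17; a_2 = 50/51; a_3 = 500/1887; a_4 = 1250/29563


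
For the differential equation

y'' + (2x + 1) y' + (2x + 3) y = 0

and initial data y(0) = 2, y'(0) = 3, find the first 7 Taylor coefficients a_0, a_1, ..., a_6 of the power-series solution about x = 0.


Ansatz: y(x) = sum_{n>=0} a_n x^n, so y'(x) = sum_{n>=1} n a_n x^(n-1) and y''(x) = sum_{n>=2} n(n-1) a_n x^(n-2).
Substitute into P(x) y'' + Q(x) y' + R(x) y = 0 with P(x) = 1, Q(x) = 2x + 1, R(x) = 2x + 3, and match powers of x.
Initial conditions: a_0 = 2, a_1 = 3.
Setting the coefficient of each power of x to zero and solving order by order (substituting the coefficients already found):
  x^0: 2 a_2 + a_1 + 3 a_0 = 0  ->  2 a_2 = -a_1 - 3 a_0 = -9  ->  a_2 = -9/2
  x^1: 6 a_3 + 2 a_2 + 5 a_1 + 2 a_0 = 0  ->  6 a_3 = -2 a_2 - 5 a_1 - 2 a_0 = -10  ->  a_3 = -5/3
  x^2: 12 a_4 + 3 a_3 + 7 a_2 + 2 a_1 = 0  ->  12 a_4 = -3 a_3 - 7 a_2 - 2 a_1 = 61/2  ->  a_4 = 61/24
  x^3: 20 a_5 + 4 a_4 + 9 a_3 + 2 a_2 = 0  ->  20 a_5 = -4 a_4 - 9 a_3 - 2 a_2 = 83/6  ->  a_5 = 83/120
  x^4: 30 a_6 + 5 a_5 + 11 a_4 + 2 a_3 = 0  ->  30 a_6 = -5 a_5 - 11 a_4 - 2 a_3 = -337/12  ->  a_6 = -337/360
Truncated series: y(x) = 2 + 3 x - (9/2) x^2 - (5/3) x^3 + (61/24) x^4 + (83/120) x^5 - (337/360) x^6 + O(x^7).

a_0 = 2; a_1 = 3; a_2 = -9/2; a_3 = -5/3; a_4 = 61/24; a_5 = 83/120; a_6 = -337/360


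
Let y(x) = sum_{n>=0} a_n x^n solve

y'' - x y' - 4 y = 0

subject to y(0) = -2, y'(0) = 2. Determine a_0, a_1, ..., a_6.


Ansatz: y(x) = sum_{n>=0} a_n x^n, so y'(x) = sum_{n>=1} n a_n x^(n-1) and y''(x) = sum_{n>=2} n(n-1) a_n x^(n-2).
Substitute into P(x) y'' + Q(x) y' + R(x) y = 0 with P(x) = 1, Q(x) = -x, R(x) = -4, and match powers of x.
Initial conditions: a_0 = -2, a_1 = 2.
Setting the coefficient of each power of x to zero and solving order by order (substituting the coefficients already found):
  x^0: 2 a_2 - 4 a_0 = 0  ->  2 a_2 = 4 a_0 = -8  ->  a_2 = -4
  x^1: 6 a_3 - 5 a_1 = 0  ->  6 a_3 = 5 a_1 = 10  ->  a_3 = 5/3
  x^2: 12 a_4 - 6 a_2 = 0  ->  12 a_4 = 6 a_2 = -24  ->  a_4 = -2
  x^3: 20 a_5 - 7 a_3 = 0  ->  20 a_5 = 7 a_3 = 35/3  ->  a_5 = 7/12
  x^4: 30 a_6 - 8 a_4 = 0  ->  30 a_6 = 8 a_4 = -16  ->  a_6 = -8/15
Truncated series: y(x) = -2 + 2 x - 4 x^2 + (5/3) x^3 - 2 x^4 + (7/12) x^5 - (8/15) x^6 + O(x^7).

a_0 = -2; a_1 = 2; a_2 = -4; a_3 = 5/3; a_4 = -2; a_5 = 7/12; a_6 = -8/15


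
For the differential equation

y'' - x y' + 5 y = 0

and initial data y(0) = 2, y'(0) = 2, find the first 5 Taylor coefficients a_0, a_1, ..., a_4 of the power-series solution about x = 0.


Ansatz: y(x) = sum_{n>=0} a_n x^n, so y'(x) = sum_{n>=1} n a_n x^(n-1) and y''(x) = sum_{n>=2} n(n-1) a_n x^(n-2).
Substitute into P(x) y'' + Q(x) y' + R(x) y = 0 with P(x) = 1, Q(x) = -x, R(x) = 5, and match powers of x.
Initial conditions: a_0 = 2, a_1 = 2.
Setting the coefficient of each power of x to zero and solving order by order (substituting the coefficients already found):
  x^0: 2 a_2 + 5 a_0 = 0  ->  2 a_2 = -5 a_0 = -10  ->  a_2 = -5
  x^1: 6 a_3 + 4 a_1 = 0  ->  6 a_3 = -4 a_1 = -8  ->  a_3 = -4/3
  x^2: 12 a_4 + 3 a_2 = 0  ->  12 a_4 = -3 a_2 = 15  ->  a_4 = 5/4
Truncated series: y(x) = 2 + 2 x - 5 x^2 - (4/3) x^3 + (5/4) x^4 + O(x^5).

a_0 = 2; a_1 = 2; a_2 = -5; a_3 = -4/3; a_4 = 5/4


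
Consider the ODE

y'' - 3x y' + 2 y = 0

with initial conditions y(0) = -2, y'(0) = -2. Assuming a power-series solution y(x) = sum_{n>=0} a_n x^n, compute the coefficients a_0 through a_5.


Ansatz: y(x) = sum_{n>=0} a_n x^n, so y'(x) = sum_{n>=1} n a_n x^(n-1) and y''(x) = sum_{n>=2} n(n-1) a_n x^(n-2).
Substitute into P(x) y'' + Q(x) y' + R(x) y = 0 with P(x) = 1, Q(x) = -3x, R(x) = 2, and match powers of x.
Initial conditions: a_0 = -2, a_1 = -2.
Setting the coefficient of each power of x to zero and solving order by order (substituting the coefficients already found):
  x^0: 2 a_2 + 2 a_0 = 0  ->  2 a_2 = -2 a_0 = 4  ->  a_2 = 2
  x^1: 6 a_3 - a_1 = 0  ->  6 a_3 = a_1 = -2  ->  a_3 = -1/3
  x^2: 12 a_4 - 4 a_2 = 0  ->  12 a_4 = 4 a_2 = 8  ->  a_4 = 2/3
  x^3: 20 a_5 - 7 a_3 = 0  ->  20 a_5 = 7 a_3 = -7/3  ->  a_5 = -7/60
Truncated series: y(x) = -2 - 2 x + 2 x^2 - (1/3) x^3 + (2/3) x^4 - (7/60) x^5 + O(x^6).

a_0 = -2; a_1 = -2; a_2 = 2; a_3 = -1/3; a_4 = 2/3; a_5 = -7/60


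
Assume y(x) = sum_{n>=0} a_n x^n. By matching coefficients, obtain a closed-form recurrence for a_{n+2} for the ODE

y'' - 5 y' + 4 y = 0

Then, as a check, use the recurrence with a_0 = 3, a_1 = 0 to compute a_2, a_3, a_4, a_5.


Substitute y = sum_n a_n x^n.
y''(x) has coefficient (n+2)(n+1) a_{n+2} at x^n;
-5 y'(x) has coefficient -5 (n+1) a_{n+1} at x^n;
4 y(x) has coefficient 4 a_n at x^n.
Matching x^n: (n+2)(n+1) a_{n+2} - 5 (n+1) a_{n+1} + 4 a_n = 0.
Thus a_{n+2} = [5 (n+1) a_{n+1} - 4 a_n] / ((n+1)(n+2)).

Check with a_0 = 3, a_1 = 0 (apply the recurrence for n = 0, 1, 2, 3): a_0 = 3, a_1 = 0, a_2 = -6, a_3 = -10, a_4 = -21/2, a_5 = -17/2.

a_(n+2) = [5 (n+1) a_(n+1) - 4 a_n] / ((n+1)(n+2)); check: a_0 = 3, a_1 = 0, a_2 = -6, a_3 = -10, a_4 = -21/2, a_5 = -17/2


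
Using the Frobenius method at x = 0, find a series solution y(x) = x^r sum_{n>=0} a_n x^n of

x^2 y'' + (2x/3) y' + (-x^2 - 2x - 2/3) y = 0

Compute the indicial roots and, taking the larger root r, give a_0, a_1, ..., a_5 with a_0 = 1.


Write in Frobenius form y'' + (p(x)/x) y' + (q(x)/x^2) y = 0:
  p(x) = 2/3,  q(x) = -x^2 - 2x - 2/3.
Indicial equation: r(r-1) + (2/3) r + (-2/3) = 0 -> roots r_1 = 1, r_2 = -2/3.
Take r = r_1 = 1. Let y(x) = x^r sum_{n>=0} a_n x^n with a_0 = 1.
Substitute y = x^r sum a_n x^n and match x^{r+n}. The recurrence is
  D(n) a_n - 2 a_{n-1} - 1 a_{n-2} = 0,  where D(n) = (r+n)(r+n-1) + (2/3)(r+n) + (-2/3).
  a_n = [2 a_{n-1} + 1 a_{n-2}] / D(n).
Since the indicial polynomial factors as (r - r_1)(r - r_2), D(n) = (r_1 + n - r_1)(r_1 + n - r_2) = n(n + 5/3).
Evaluating step by step (a_0 = 1):
  n = 1: D(1) = 1(1 + 5/3) = 8/3; numerator = 2(1) = 2; a_1 = (2)/(8/3) = 3/4
  n = 2: D(2) = 2(2 + 5/3) = 22/3; numerator = 2(3/4) + 1(1) = 5/2; a_2 = (5/2)/(22/3) = 15/44
  n = 3: D(3) = 3(3 + 5/3) = 14; numerator = 2(15/44) + 1(3/4) = 63/44; a_3 = (63/44)/(14) = 9/88
  n = 4: D(4) = 4(4 + 5/3) = 68/3; numerator = 2(9/88) + 1(15/44) = 6/11; a_4 = (6/11)/(68/3) = 9/374
  n = 5: D(5) = 5(5 + 5/3) = 100/3; numerator = 2(9/374) + 1(9/88) = 225/1496; a_5 = (225/1496)/(100/3) = 27/5984

r = 1; a_0 = 1; a_1 = 3/4; a_2 = 15/44; a_3 = 9/88; a_4 = 9/374; a_5 = 27/5984


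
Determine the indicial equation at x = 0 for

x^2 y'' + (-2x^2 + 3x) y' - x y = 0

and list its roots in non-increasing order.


Divide by x^2 to reach normal form y'' + P_1(x) y' + P_2(x) y = 0 with P_1(x) = -2 + 3/x and P_2(x) = -1/x.
x = 0 is a singular point because the y'-coefficient -2 + 3/x has a pole at x = 0 and the y-coefficient -1/x has a pole at x = 0.
It is a regular singular point because x P_1(x) = p(x) = 3 - 2x and x^2 P_2(x) = q(x) = -x are polynomials, hence analytic at x = 0.
p(0) = 3,  q(0) = 0.
Indicial equation: r(r-1) + p(0) r + q(0) = 0, i.e. r^2 + (p(0) - 1) r + q(0) = 0, i.e. r^2 + 2 r = 0.
Discriminant: (2)^2 - 4(0) = 4, so r = (-2 ± 2)/2.
Solving: r_1 = 0, r_2 = -2.

indicial: r^2 + 2 r = 0; roots r_1 = 0, r_2 = -2


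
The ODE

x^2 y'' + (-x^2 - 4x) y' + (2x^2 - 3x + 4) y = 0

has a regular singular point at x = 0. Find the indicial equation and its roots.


Divide by x^2 to reach normal form y'' + P_1(x) y' + P_2(x) y = 0 with P_1(x) = -1 - 4/x and P_2(x) = 2 - 3/x + 4/x^2.
x = 0 is a singular point because the y'-coefficient -1 - 4/x has a pole at x = 0 and the y-coefficient 2 - 3/x + 4/x^2 has a pole at x = 0.
It is a regular singular point because x P_1(x) = p(x) = -x - 4 and x^2 P_2(x) = q(x) = 2x^2 - 3x + 4 are polynomials, hence analytic at x = 0.
p(0) = -4,  q(0) = 4.
Indicial equation: r(r-1) + p(0) r + q(0) = 0, i.e. r^2 + (p(0) - 1) r + q(0) = 0, i.e. r^2 - 5 r + 4 = 0.
Discriminant: (-5)^2 - 4(4) = 9, so r = (5 ± 3)/2.
Solving: r_1 = 4, r_2 = 1.

indicial: r^2 - 5 r + 4 = 0; roots r_1 = 4, r_2 = 1


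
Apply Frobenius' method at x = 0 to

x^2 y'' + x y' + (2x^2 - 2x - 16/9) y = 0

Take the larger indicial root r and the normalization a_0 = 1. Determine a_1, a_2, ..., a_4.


Write in Frobenius form y'' + (p(x)/x) y' + (q(x)/x^2) y = 0:
  p(x) = 1,  q(x) = 2x^2 - 2x - 16/9.
Indicial equation: r(r-1) + (1) r + (-16/9) = 0 -> roots r_1 = 4/3, r_2 = -4/3.
Take r = r_1 = 4/3. Let y(x) = x^r sum_{n>=0} a_n x^n with a_0 = 1.
Substitute y = x^r sum a_n x^n and match x^{r+n}. The recurrence is
  D(n) a_n - 2 a_{n-1} + 2 a_{n-2} = 0,  where D(n) = (r+n)(r+n-1) + (1)(r+n) + (-16/9).
  a_n = [2 a_{n-1} - 2 a_{n-2}] / D(n).
Since the indicial polynomial factors as (r - r_1)(r - r_2), D(n) = (r_1 + n - r_1)(r_1 + n - r_2) = n(n + 8/3).
Evaluating step by step (a_0 = 1):
  n = 1: D(1) = 1(1 + 8/3) = 11/3; numerator = 2(1) = 2; a_1 = (2)/(11/3) = 6/11
  n = 2: D(2) = 2(2 + 8/3) = 28/3; numerator = 2(6/11) - 2(1) = -10/11; a_2 = (-10/11)/(28/3) = -15/154
  n = 3: D(3) = 3(3 + 8/3) = 17; numerator = 2(-15/154) - 2(6/11) = -9/7; a_3 = (-9/7)/(17) = -9/119
  n = 4: D(4) = 4(4 + 8/3) = 80/3; numerator = 2(-9/119) - 2(-15/154) = 57/1309; a_4 = (57/1309)/(80/3) = 171/104720

r = 4/3; a_0 = 1; a_1 = 6/11; a_2 = -15/154; a_3 = -9/119; a_4 = 171/104720


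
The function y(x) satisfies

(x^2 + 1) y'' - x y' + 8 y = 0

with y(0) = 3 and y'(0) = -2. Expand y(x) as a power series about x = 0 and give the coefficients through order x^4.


Ansatz: y(x) = sum_{n>=0} a_n x^n, so y'(x) = sum_{n>=1} n a_n x^(n-1) and y''(x) = sum_{n>=2} n(n-1) a_n x^(n-2).
Substitute into P(x) y'' + Q(x) y' + R(x) y = 0 with P(x) = x^2 + 1, Q(x) = -x, R(x) = 8, and match powers of x.
Initial conditions: a_0 = 3, a_1 = -2.
Setting the coefficient of each power of x to zero and solving order by order (substituting the coefficients already found):
  x^0: 2 a_2 + 8 a_0 = 0  ->  2 a_2 = -8 a_0 = -24  ->  a_2 = -12
  x^1: 6 a_3 + 7 a_1 = 0  ->  6 a_3 = -7 a_1 = 14  ->  a_3 = 7/3
  x^2: 12 a_4 + 8 a_2 = 0  ->  12 a_4 = -8 a_2 = 96  ->  a_4 = 8
Truncated series: y(x) = 3 - 2 x - 12 x^2 + (7/3) x^3 + 8 x^4 + O(x^5).

a_0 = 3; a_1 = -2; a_2 = -12; a_3 = 7/3; a_4 = 8


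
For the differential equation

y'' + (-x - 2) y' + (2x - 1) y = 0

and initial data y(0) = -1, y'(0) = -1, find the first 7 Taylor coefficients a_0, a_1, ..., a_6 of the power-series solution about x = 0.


Ansatz: y(x) = sum_{n>=0} a_n x^n, so y'(x) = sum_{n>=1} n a_n x^(n-1) and y''(x) = sum_{n>=2} n(n-1) a_n x^(n-2).
Substitute into P(x) y'' + Q(x) y' + R(x) y = 0 with P(x) = 1, Q(x) = -x - 2, R(x) = 2x - 1, and match powers of x.
Initial conditions: a_0 = -1, a_1 = -1.
Setting the coefficient of each power of x to zero and solving order by order (substituting the coefficients already found):
  x^0: 2 a_2 - 2 a_1 - a_0 = 0  ->  2 a_2 = 2 a_1 + a_0 = -3  ->  a_2 = -3/2
  x^1: 6 a_3 - 4 a_2 - 2 a_1 + 2 a_0 = 0  ->  6 a_3 = 4 a_2 + 2 a_1 - 2 a_0 = -6  ->  a_3 = -1
  x^2: 12 a_4 - 6 a_3 - 3 a_2 + 2 a_1 = 0  ->  12 a_4 = 6 a_3 + 3 a_2 - 2 a_1 = -17/2  ->  a_4 = -17/24
  x^3: 20 a_5 - 8 a_4 - 4 a_3 + 2 a_2 = 0  ->  20 a_5 = 8 a_4 + 4 a_3 - 2 a_2 = -20/3  ->  a_5 = -1/3
  x^4: 30 a_6 - 10 a_5 - 5 a_4 + 2 a_3 = 0  ->  30 a_6 = 10 a_5 + 5 a_4 - 2 a_3 = -39/8  ->  a_6 = -13/80
Truncated series: y(x) = -1 - x - (3/2) x^2 - x^3 - (17/24) x^4 - (1/3) x^5 - (13/80) x^6 + O(x^7).

a_0 = -1; a_1 = -1; a_2 = -3/2; a_3 = -1; a_4 = -17/24; a_5 = -1/3; a_6 = -13/80


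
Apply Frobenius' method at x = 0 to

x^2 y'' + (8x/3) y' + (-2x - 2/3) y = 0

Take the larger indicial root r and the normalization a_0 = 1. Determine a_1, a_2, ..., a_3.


Write in Frobenius form y'' + (p(x)/x) y' + (q(x)/x^2) y = 0:
  p(x) = 8/3,  q(x) = -2x - 2/3.
Indicial equation: r(r-1) + (8/3) r + (-2/3) = 0 -> roots r_1 = 1/3, r_2 = -2.
Take r = r_1 = 1/3. Let y(x) = x^r sum_{n>=0} a_n x^n with a_0 = 1.
Substitute y = x^r sum a_n x^n and match x^{r+n}. The recurrence is
  D(n) a_n - 2 a_{n-1} = 0,  where D(n) = (r+n)(r+n-1) + (8/3)(r+n) + (-2/3).
  a_n = 2 / D(n) * a_{n-1}.
Since the indicial polynomial factors as (r - r_1)(r - r_2), D(n) = (r_1 + n - r_1)(r_1 + n - r_2) = n(n + 7/3).
Evaluating step by step (a_0 = 1):
  n = 1: D(1) = 1(1 + 7/3) = 10/3; numerator = 2(1) = 2; a_1 = (2)/(10/3) = 3/5
  n = 2: D(2) = 2(2 + 7/3) = 26/3; numerator = 2(3/5) = 6/5; a_2 = (6/5)/(26/3) = 9/65
  n = 3: D(3) = 3(3 + 7/3) = 16; numerator = 2(9/65) = 18/65; a_3 = (18/65)/(16) = 9/520

r = 1/3; a_0 = 1; a_1 = 3/5; a_2 = 9/65; a_3 = 9/520


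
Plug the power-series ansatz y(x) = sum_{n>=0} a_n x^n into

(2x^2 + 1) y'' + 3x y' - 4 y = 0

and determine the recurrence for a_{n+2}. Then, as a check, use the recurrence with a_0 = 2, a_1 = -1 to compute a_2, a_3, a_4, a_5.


Substitute y = sum_n a_n x^n.
(1 + 2 x^2) y'' contributes (n+2)(n+1) a_{n+2} + 2 n(n-1) a_n at x^n.
3 x y'(x) contributes 3 n a_n at x^n.
-4 y(x) contributes -4 a_n at x^n.
Matching x^n: (n+2)(n+1) a_{n+2} + (2 n(n-1) + 3 n - 4) a_n = 0.
Thus a_{n+2} = (-2 n(n-1) - 3 n + 4) / ((n+1)(n+2)) * a_n.

Check with a_0 = 2, a_1 = -1 (apply the recurrence for n = 0, 1, 2, 3): a_0 = 2, a_1 = -1, a_2 = 4, a_3 = -1/6, a_4 = -2, a_5 = 17/120.

a_(n+2) = (-2 n(n-1) - 3 n + 4) / ((n+1)(n+2)) * a_n; check: a_0 = 2, a_1 = -1, a_2 = 4, a_3 = -1/6, a_4 = -2, a_5 = 17/120


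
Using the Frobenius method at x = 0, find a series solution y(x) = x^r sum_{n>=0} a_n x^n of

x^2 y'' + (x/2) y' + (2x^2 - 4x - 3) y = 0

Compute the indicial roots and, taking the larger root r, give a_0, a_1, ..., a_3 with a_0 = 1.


Write in Frobenius form y'' + (p(x)/x) y' + (q(x)/x^2) y = 0:
  p(x) = 1/2,  q(x) = 2x^2 - 4x - 3.
Indicial equation: r(r-1) + (1/2) r + (-3) = 0 -> roots r_1 = 2, r_2 = -3/2.
Take r = r_1 = 2. Let y(x) = x^r sum_{n>=0} a_n x^n with a_0 = 1.
Substitute y = x^r sum a_n x^n and match x^{r+n}. The recurrence is
  D(n) a_n - 4 a_{n-1} + 2 a_{n-2} = 0,  where D(n) = (r+n)(r+n-1) + (1/2)(r+n) + (-3).
  a_n = [4 a_{n-1} - 2 a_{n-2}] / D(n).
Since the indicial polynomial factors as (r - r_1)(r - r_2), D(n) = (r_1 + n - r_1)(r_1 + n - r_2) = n(n + 7/2).
Evaluating step by step (a_0 = 1):
  n = 1: D(1) = 1(1 + 7/2) = 9/2; numerator = 4(1) = 4; a_1 = (4)/(9/2) = 8/9
  n = 2: D(2) = 2(2 + 7/2) = 11; numerator = 4(8/9) - 2(1) = 14/9; a_2 = (14/9)/(11) = 14/99
  n = 3: D(3) = 3(3 + 7/2) = 39/2; numerator = 4(14/99) - 2(8/9) = -40/33; a_3 = (-40/33)/(39/2) = -80/1287

r = 2; a_0 = 1; a_1 = 8/9; a_2 = 14/99; a_3 = -80/1287


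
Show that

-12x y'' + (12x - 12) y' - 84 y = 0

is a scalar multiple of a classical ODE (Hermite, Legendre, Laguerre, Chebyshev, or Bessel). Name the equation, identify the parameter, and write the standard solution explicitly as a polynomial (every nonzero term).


All three coefficients share the factor -12; dividing through by -12 gives  x y'' + (1 - x) y' + 7 y = 0.
This matches the Laguerre equation x y'' + (1 - x) y' + n y = 0 with n = 7; the polynomial solution is L_7(x).
With y = sum_k a_k x^k, matching x^k gives (k+1)k a_{k+1} + (k+1) a_{k+1} - k a_k + n a_k = 0, i.e. (k+1)^2 a_{k+1} = (k - n) a_k = (k - 7) a_k. The right side vanishes at k = 7, so the series terminates at degree 7.
Standard normalization L_n(0) = 1 gives a_0 = 1. Work upward with a_{k+1} = (k - 7) a_k / (k+1)^2:
  a_1 = (0 - 7)(1) / 1^2 = -7/1 = -7
  a_2 = (1 - 7)(-7) / 2^2 = 42/4 = 21/2
  a_3 = (2 - 7)(21/2) / 3^2 = (-105/2)/9 = -35/6
  a_4 = (3 - 7)(-35/6) / 4^2 = (70/3)/16 = 35/24
  a_5 = (4 - 7)(35/24) / 5^2 = (-35/8)/25 = -7/40
  a_6 = (5 - 7)(-7/40) / 6^2 = (7/20)/36 = 7/720
  a_7 = (6 - 7)(7/720) / 7^2 = (-7/720)/49 = -1/5040
Hence L_7(x) = -x^7/5040 + 7 x^6/720 - 7 x^5/40 + 35 x^4/24 - 35 x^3/6 + 21 x^2/2 - 7 x + 1.

L_7(x); series = -x^7/5040 + 7 x^6/720 - 7 x^5/40 + 35 x^4/24 - 35 x^3/6 + 21 x^2/2 - 7 x + 1


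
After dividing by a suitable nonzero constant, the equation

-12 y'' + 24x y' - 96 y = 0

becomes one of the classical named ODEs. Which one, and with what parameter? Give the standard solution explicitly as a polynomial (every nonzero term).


All three coefficients share the factor -12; dividing through by -12 gives  y'' - 2x y' + 8 y = 0.
This matches the Hermite equation y'' - 2x y' + 2n y = 0 with 2n = 8, so n = 4; the polynomial solution is H_4(x).
With y = sum_k a_k x^k, matching x^k gives (k+2)(k+1) a_{k+2} = 2(k - n) a_k = 2(k - 4) a_k. The right side vanishes at k = 4, so the series with the parity of 4 terminates at degree 4.
Standard normalization: leading coefficient of H_n is 2^n, so a_4 = 2^4 = 16. Work downward with a_k = (k+1)(k+2) a_{k+2} / (2(k - n)):
  a_2 = (3)(4)(16) / (2(2 - 4)) = 192/(-4) = -48
  a_0 = (1)(2)(-48) / (2(0 - 4)) = -96/(-8) = 12
Hence H_4(x) = 16 x^4 - 48 x^2 + 12.

H_4(x); series = 16 x^4 - 48 x^2 + 12


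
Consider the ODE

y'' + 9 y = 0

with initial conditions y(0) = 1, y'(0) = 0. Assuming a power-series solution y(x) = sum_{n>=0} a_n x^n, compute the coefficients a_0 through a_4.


Ansatz: y(x) = sum_{n>=0} a_n x^n, so y'(x) = sum_{n>=1} n a_n x^(n-1) and y''(x) = sum_{n>=2} n(n-1) a_n x^(n-2).
Substitute into P(x) y'' + Q(x) y' + R(x) y = 0 with P(x) = 1, Q(x) = 0, R(x) = 9, and match powers of x.
Initial conditions: a_0 = 1, a_1 = 0.
Setting the coefficient of each power of x to zero and solving order by order (substituting the coefficients already found):
  x^0: 2 a_2 + 9 a_0 = 0  ->  2 a_2 = -9 a_0 = -9  ->  a_2 = -9/2
  x^1: 6 a_3 + 9 a_1 = 0  ->  6 a_3 = -9 a_1 = 0  ->  a_3 = 0
  x^2: 12 a_4 + 9 a_2 = 0  ->  12 a_4 = -9 a_2 = 81/2  ->  a_4 = 27/8
Truncated series: y(x) = 1 - (9/2) x^2 + (27/8) x^4 + O(x^5).

a_0 = 1; a_1 = 0; a_2 = -9/2; a_3 = 0; a_4 = 27/8


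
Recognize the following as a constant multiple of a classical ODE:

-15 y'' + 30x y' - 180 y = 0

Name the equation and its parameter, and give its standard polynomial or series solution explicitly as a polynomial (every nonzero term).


All three coefficients share the factor -15; dividing through by -15 gives  y'' - 2x y' + 12 y = 0.
This matches the Hermite equation y'' - 2x y' + 2n y = 0 with 2n = 12, so n = 6; the polynomial solution is H_6(x).
With y = sum_k a_k x^k, matching x^k gives (k+2)(k+1) a_{k+2} = 2(k - n) a_k = 2(k - 6) a_k. The right side vanishes at k = 6, so the series with the parity of 6 terminates at degree 6.
Standard normalization: leading coefficient of H_n is 2^n, so a_6 = 2^6 = 64. Work downward with a_k = (k+1)(k+2) a_{k+2} / (2(k - n)):
  a_4 = (5)(6)(64) / (2(4 - 6)) = 1920/(-4) = -480
  a_2 = (3)(4)(-480) / (2(2 - 6)) = -5760/(-8) = 720
  a_0 = (1)(2)(720) / (2(0 - 6)) = 1440/(-12) = -120
Hence H_6(x) = 64 x^6 - 480 x^4 + 720 x^2 - 120.

H_6(x); series = 64 x^6 - 480 x^4 + 720 x^2 - 120


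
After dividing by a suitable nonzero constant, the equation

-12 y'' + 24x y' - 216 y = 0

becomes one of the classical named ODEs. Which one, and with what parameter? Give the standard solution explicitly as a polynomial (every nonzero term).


All three coefficients share the factor -12; dividing through by -12 gives  y'' - 2x y' + 18 y = 0.
This matches the Hermite equation y'' - 2x y' + 2n y = 0 with 2n = 18, so n = 9; the polynomial solution is H_9(x).
With y = sum_k a_k x^k, matching x^k gives (k+2)(k+1) a_{k+2} = 2(k - n) a_k = 2(k - 9) a_k. The right side vanishes at k = 9, so the series with the parity of 9 terminates at degree 9.
Standard normalization: leading coefficient of H_n is 2^n, so a_9 = 2^9 = 512. Work downward with a_k = (k+1)(k+2) a_{k+2} / (2(k - n)):
  a_7 = (8)(9)(512) / (2(7 - 9)) = 36864/(-4) = -9216
  a_5 = (6)(7)(-9216) / (2(5 - 9)) = -387072/(-8) = 48384
  a_3 = (4)(5)(48384) / (2(3 - 9)) = 967680/(-12) = -80640
  a_1 = (2)(3)(-80640) / (2(1 - 9)) = -483840/(-16) = 30240
Hence H_9(x) = 512 x^9 - 9216 x^7 + 48384 x^5 - 80640 x^3 + 30240 x.

H_9(x); series = 512 x^9 - 9216 x^7 + 48384 x^5 - 80640 x^3 + 30240 x


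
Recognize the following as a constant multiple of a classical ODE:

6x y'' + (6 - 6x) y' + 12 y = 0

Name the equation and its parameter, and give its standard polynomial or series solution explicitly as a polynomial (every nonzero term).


All three coefficients share the factor 6; dividing through by 6 gives  x y'' + (1 - x) y' + 2 y = 0.
This matches the Laguerre equation x y'' + (1 - x) y' + n y = 0 with n = 2; the polynomial solution is L_2(x).
With y = sum_k a_k x^k, matching x^k gives (k+1)k a_{k+1} + (k+1) a_{k+1} - k a_k + n a_k = 0, i.e. (k+1)^2 a_{k+1} = (k - n) a_k = (k - 2) a_k. The right side vanishes at k = 2, so the series terminates at degree 2.
Standard normalization L_n(0) = 1 gives a_0 = 1. Work upward with a_{k+1} = (k - 2) a_k / (k+1)^2:
  a_1 = (0 - 2)(1) / 1^2 = -2/1 = -2
  a_2 = (1 - 2)(-2) / 2^2 = 2/4 = 1/2
Hence L_2(x) = x^2/2 - 2 x + 1.

L_2(x); series = x^2/2 - 2 x + 1


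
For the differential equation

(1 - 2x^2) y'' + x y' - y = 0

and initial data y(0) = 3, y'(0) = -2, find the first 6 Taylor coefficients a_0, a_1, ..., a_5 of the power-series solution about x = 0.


Ansatz: y(x) = sum_{n>=0} a_n x^n, so y'(x) = sum_{n>=1} n a_n x^(n-1) and y''(x) = sum_{n>=2} n(n-1) a_n x^(n-2).
Substitute into P(x) y'' + Q(x) y' + R(x) y = 0 with P(x) = 1 - 2x^2, Q(x) = x, R(x) = -1, and match powers of x.
Initial conditions: a_0 = 3, a_1 = -2.
Setting the coefficient of each power of x to zero and solving order by order (substituting the coefficients already found):
  x^0: 2 a_2 - a_0 = 0  ->  2 a_2 = a_0 = 3  ->  a_2 = 3/2
  x^1: 6 a_3 = 0  ->  a_3 = 0
  x^2: 12 a_4 - 3 a_2 = 0  ->  12 a_4 = 3 a_2 = 9/2  ->  a_4 = 3/8
  x^3: 20 a_5 - 10 a_3 = 0  ->  20 a_5 = 10 a_3 = 0  ->  a_5 = 0
Truncated series: y(x) = 3 - 2 x + (3/2) x^2 + (3/8) x^4 + O(x^6).

a_0 = 3; a_1 = -2; a_2 = 3/2; a_3 = 0; a_4 = 3/8; a_5 = 0


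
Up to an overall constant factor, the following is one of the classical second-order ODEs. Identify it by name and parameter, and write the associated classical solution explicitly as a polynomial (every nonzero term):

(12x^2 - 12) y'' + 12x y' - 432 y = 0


All three coefficients share the factor -12; dividing through by -12 gives  (1 - x^2) y'' - x y' + 36 y = 0.
This matches the Chebyshev equation (1 - x^2) y'' - x y' + n^2 y = 0 (note the -x y' term, not -2x y') with n^2 = 36, so n = 6; the polynomial solution is T_6(x).
With y = sum_k a_k x^k, matching x^k gives (k+2)(k+1) a_{k+2} = (k^2 - n^2) a_k = (k - 6)(k + 6) a_k. The right side vanishes at k = 6, so the series with the parity of 6 terminates at degree 6.
Standard normalization: leading coefficient of T_n is 2^(n-1), so a_6 = 2^5 = 32. Work downward with a_k = (k+1)(k+2) a_{k+2} / ((k - 6)(k + 6)):
  a_4 = (5)(6)(32) / ((4 - 6)(4 + 6)) = 960/(-20) = -48
  a_2 = (3)(4)(-48) / ((2 - 6)(2 + 6)) = -576/(-32) = 18
  a_0 = (1)(2)(18) / ((0 - 6)(0 + 6)) = 36/(-36) = -1
Hence T_6(x) = 32 x^6 - 48 x^4 + 18 x^2 - 1.

T_6(x); series = 32 x^6 - 48 x^4 + 18 x^2 - 1


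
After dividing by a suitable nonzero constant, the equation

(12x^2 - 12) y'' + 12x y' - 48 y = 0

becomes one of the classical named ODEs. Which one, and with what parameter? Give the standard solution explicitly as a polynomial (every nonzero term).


All three coefficients share the factor -12; dividing through by -12 gives  (1 - x^2) y'' - x y' + 4 y = 0.
This matches the Chebyshev equation (1 - x^2) y'' - x y' + n^2 y = 0 (note the -x y' term, not -2x y') with n^2 = 4, so n = 2; the polynomial solution is T_2(x).
With y = sum_k a_k x^k, matching x^k gives (k+2)(k+1) a_{k+2} = (k^2 - n^2) a_k = (k - 2)(k + 2) a_k. The right side vanishes at k = 2, so the series with the parity of 2 terminates at degree 2.
Standard normalization: leading coefficient of T_n is 2^(n-1), so a_2 = 2^1 = 2. Work downward with a_k = (k+1)(k+2) a_{k+2} / ((k - 2)(k + 2)):
  a_0 = (1)(2)(2) / ((0 - 2)(0 + 2)) = 4/(-4) = -1
Hence T_2(x) = 2 x^2 - 1.

T_2(x); series = 2 x^2 - 1


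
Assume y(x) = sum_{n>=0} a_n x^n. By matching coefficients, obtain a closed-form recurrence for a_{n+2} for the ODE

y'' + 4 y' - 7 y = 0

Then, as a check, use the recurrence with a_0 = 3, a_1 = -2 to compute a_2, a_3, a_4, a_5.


Substitute y = sum_n a_n x^n.
y''(x) has coefficient (n+2)(n+1) a_{n+2} at x^n;
4 y'(x) has coefficient 4 (n+1) a_{n+1} at x^n;
-7 y(x) has coefficient -7 a_n at x^n.
Matching x^n: (n+2)(n+1) a_{n+2} + 4 (n+1) a_{n+1} - 7 a_n = 0.
Thus a_{n+2} = [-4 (n+1) a_{n+1} + 7 a_n] / ((n+1)(n+2)).

Check with a_0 = 3, a_1 = -2 (apply the recurrence for n = 0, 1, 2, 3): a_0 = 3, a_1 = -2, a_2 = 29/2, a_3 = -65/3, a_4 = 241/8, a_5 = -1901/60.

a_(n+2) = [-4 (n+1) a_(n+1) + 7 a_n] / ((n+1)(n+2)); check: a_0 = 3, a_1 = -2, a_2 = 29/2, a_3 = -65/3, a_4 = 241/8, a_5 = -1901/60


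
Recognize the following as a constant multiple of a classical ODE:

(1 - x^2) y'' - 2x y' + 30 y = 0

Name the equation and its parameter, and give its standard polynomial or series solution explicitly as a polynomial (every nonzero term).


The equation is already in a standard form:  (1 - x^2) y'' - 2x y' + 30 y = 0.
This matches the Legendre equation (1 - x^2) y'' - 2x y' + n(n+1) y = 0 (note the -2x y' term) with n(n+1) = 30, so n = 5; the polynomial solution is P_5(x).
With y = sum_k a_k x^k, matching x^k gives (k+2)(k+1) a_{k+2} = [k(k+1) - n(n+1)] a_k = (k - 5)(k + 6) a_k. The right side vanishes at k = 5, so the series with the parity of 5 terminates at degree 5.
Standard normalization (P_n(1) = 1): leading coefficient (2n)!/(2^n (n!)^2) = 3628800/(32*14400) = 63/8, so a_5 = 63/8. Work downward with a_k = (k+1)(k+2) a_{k+2} / ((k - 5)(k + 6)):
  a_3 = (4)(5)(63/8) / ((3 - 5)(3 + 6)) = (315/2)/(-18) = -35/4
  a_1 = (2)(3)(-35/4) / ((1 - 5)(1 + 6)) = (-105/2)/(-28) = 15/8
Hence P_5(x) = 63 x^5/8 - 35 x^3/4 + 15 x/8.

P_5(x); series = 63 x^5/8 - 35 x^3/4 + 15 x/8


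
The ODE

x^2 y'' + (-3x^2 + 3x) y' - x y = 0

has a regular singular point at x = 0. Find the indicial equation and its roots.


Divide by x^2 to reach normal form y'' + P_1(x) y' + P_2(x) y = 0 with P_1(x) = -3 + 3/x and P_2(x) = -1/x.
x = 0 is a singular point because the y'-coefficient -3 + 3/x has a pole at x = 0 and the y-coefficient -1/x has a pole at x = 0.
It is a regular singular point because x P_1(x) = p(x) = 3 - 3x and x^2 P_2(x) = q(x) = -x are polynomials, hence analytic at x = 0.
p(0) = 3,  q(0) = 0.
Indicial equation: r(r-1) + p(0) r + q(0) = 0, i.e. r^2 + (p(0) - 1) r + q(0) = 0, i.e. r^2 + 2 r = 0.
Discriminant: (2)^2 - 4(0) = 4, so r = (-2 ± 2)/2.
Solving: r_1 = 0, r_2 = -2.

indicial: r^2 + 2 r = 0; roots r_1 = 0, r_2 = -2


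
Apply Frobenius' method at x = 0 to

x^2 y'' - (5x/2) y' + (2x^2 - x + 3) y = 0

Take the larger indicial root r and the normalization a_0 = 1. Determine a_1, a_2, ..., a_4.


Write in Frobenius form y'' + (p(x)/x) y' + (q(x)/x^2) y = 0:
  p(x) = -5/2,  q(x) = 2x^2 - x + 3.
Indicial equation: r(r-1) + (-5/2) r + (3) = 0 -> roots r_1 = 2, r_2 = 3/2.
Take r = r_1 = 2. Let y(x) = x^r sum_{n>=0} a_n x^n with a_0 = 1.
Substitute y = x^r sum a_n x^n and match x^{r+n}. The recurrence is
  D(n) a_n - 1 a_{n-1} + 2 a_{n-2} = 0,  where D(n) = (r+n)(r+n-1) + (-5/2)(r+n) + (3).
  a_n = [1 a_{n-1} - 2 a_{n-2}] / D(n).
Since the indicial polynomial factors as (r - r_1)(r - r_2), D(n) = (r_1 + n - r_1)(r_1 + n - r_2) = n(n + 1/2).
Evaluating step by step (a_0 = 1):
  n = 1: D(1) = 1(1 + 1/2) = 3/2; numerator = 1(1) = 1; a_1 = (1)/(3/2) = 2/3
  n = 2: D(2) = 2(2 + 1/2) = 5; numerator = 1(2/3) - 2(1) = -4/3; a_2 = (-4/3)/(5) = -4/15
  n = 3: D(3) = 3(3 + 1/2) = 21/2; numerator = 1(-4/15) - 2(2/3) = -8/5; a_3 = (-8/5)/(21/2) = -16/105
  n = 4: D(4) = 4(4 + 1/2) = 18; numerator = 1(-16/105) - 2(-4/15) = 8/21; a_4 = (8/21)/(18) = 4/189

r = 2; a_0 = 1; a_1 = 2/3; a_2 = -4/15; a_3 = -16/105; a_4 = 4/189


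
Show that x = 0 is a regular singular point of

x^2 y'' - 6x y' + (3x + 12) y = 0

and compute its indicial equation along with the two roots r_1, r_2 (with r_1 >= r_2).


Divide by x^2 to reach normal form y'' + P_1(x) y' + P_2(x) y = 0 with P_1(x) = -6/x and P_2(x) = 3/x + 12/x^2.
x = 0 is a singular point because the y'-coefficient -6/x has a pole at x = 0 and the y-coefficient 3/x + 12/x^2 has a pole at x = 0.
It is a regular singular point because x P_1(x) = p(x) = -6 and x^2 P_2(x) = q(x) = 3x + 12 are polynomials, hence analytic at x = 0.
p(0) = -6,  q(0) = 12.
Indicial equation: r(r-1) + p(0) r + q(0) = 0, i.e. r^2 + (p(0) - 1) r + q(0) = 0, i.e. r^2 - 7 r + 12 = 0.
Discriminant: (-7)^2 - 4(12) = 1, so r = (7 ± 1)/2.
Solving: r_1 = 4, r_2 = 3.

indicial: r^2 - 7 r + 12 = 0; roots r_1 = 4, r_2 = 3


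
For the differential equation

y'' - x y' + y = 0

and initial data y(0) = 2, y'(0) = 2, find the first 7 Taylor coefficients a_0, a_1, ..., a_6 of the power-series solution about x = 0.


Ansatz: y(x) = sum_{n>=0} a_n x^n, so y'(x) = sum_{n>=1} n a_n x^(n-1) and y''(x) = sum_{n>=2} n(n-1) a_n x^(n-2).
Substitute into P(x) y'' + Q(x) y' + R(x) y = 0 with P(x) = 1, Q(x) = -x, R(x) = 1, and match powers of x.
Initial conditions: a_0 = 2, a_1 = 2.
Setting the coefficient of each power of x to zero and solving order by order (substituting the coefficients already found):
  x^0: 2 a_2 + a_0 = 0  ->  2 a_2 = -a_0 = -2  ->  a_2 = -1
  x^1: 6 a_3 = 0  ->  a_3 = 0
  x^2: 12 a_4 - a_2 = 0  ->  12 a_4 = a_2 = -1  ->  a_4 = -1/12
  x^3: 20 a_5 - 2 a_3 = 0  ->  20 a_5 = 2 a_3 = 0  ->  a_5 = 0
  x^4: 30 a_6 - 3 a_4 = 0  ->  30 a_6 = 3 a_4 = -1/4  ->  a_6 = -1/120
Truncated series: y(x) = 2 + 2 x - x^2 - (1/12) x^4 - (1/120) x^6 + O(x^7).

a_0 = 2; a_1 = 2; a_2 = -1; a_3 = 0; a_4 = -1/12; a_5 = 0; a_6 = -1/120


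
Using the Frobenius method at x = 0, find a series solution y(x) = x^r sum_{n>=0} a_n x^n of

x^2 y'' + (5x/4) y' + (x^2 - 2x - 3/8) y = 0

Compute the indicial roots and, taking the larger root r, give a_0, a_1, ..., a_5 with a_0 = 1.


Write in Frobenius form y'' + (p(x)/x) y' + (q(x)/x^2) y = 0:
  p(x) = 5/4,  q(x) = x^2 - 2x - 3/8.
Indicial equation: r(r-1) + (5/4) r + (-3/8) = 0 -> roots r_1 = 1/2, r_2 = -3/4.
Take r = r_1 = 1/2. Let y(x) = x^r sum_{n>=0} a_n x^n with a_0 = 1.
Substitute y = x^r sum a_n x^n and match x^{r+n}. The recurrence is
  D(n) a_n - 2 a_{n-1} + 1 a_{n-2} = 0,  where D(n) = (r+n)(r+n-1) + (5/4)(r+n) + (-3/8).
  a_n = [2 a_{n-1} - 1 a_{n-2}] / D(n).
Since the indicial polynomial factors as (r - r_1)(r - r_2), D(n) = (r_1 + n - r_1)(r_1 + n - r_2) = n(n + 5/4).
Evaluating step by step (a_0 = 1):
  n = 1: D(1) = 1(1 + 5/4) = 9/4; numerator = 2(1) = 2; a_1 = (2)/(9/4) = 8/9
  n = 2: D(2) = 2(2 + 5/4) = 13/2; numerator = 2(8/9) - 1(1) = 7/9; a_2 = (7/9)/(13/2) = 14/117
  n = 3: D(3) = 3(3 + 5/4) = 51/4; numerator = 2(14/117) - 1(8/9) = -76/117; a_3 = (-76/117)/(51/4) = -304/5967
  n = 4: D(4) = 4(4 + 5/4) = 21; numerator = 2(-304/5967) - 1(14/117) = -1322/5967; a_4 = (-1322/5967)/(21) = -1322/125307
  n = 5: D(5) = 5(5 + 5/4) = 125/4; numerator = 2(-1322/125307) - 1(-304/5967) = 220/7371; a_5 = (220/7371)/(125/4) = 176/184275

r = 1/2; a_0 = 1; a_1 = 8/9; a_2 = 14/117; a_3 = -304/5967; a_4 = -1322/125307; a_5 = 176/184275


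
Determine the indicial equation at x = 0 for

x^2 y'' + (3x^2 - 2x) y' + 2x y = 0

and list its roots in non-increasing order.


Divide by x^2 to reach normal form y'' + P_1(x) y' + P_2(x) y = 0 with P_1(x) = 3 - 2/x and P_2(x) = 2/x.
x = 0 is a singular point because the y'-coefficient 3 - 2/x has a pole at x = 0 and the y-coefficient 2/x has a pole at x = 0.
It is a regular singular point because x P_1(x) = p(x) = 3x - 2 and x^2 P_2(x) = q(x) = 2x are polynomials, hence analytic at x = 0.
p(0) = -2,  q(0) = 0.
Indicial equation: r(r-1) + p(0) r + q(0) = 0, i.e. r^2 + (p(0) - 1) r + q(0) = 0, i.e. r^2 - 3 r = 0.
Discriminant: (-3)^2 - 4(0) = 9, so r = (3 ± 3)/2.
Solving: r_1 = 3, r_2 = 0.

indicial: r^2 - 3 r = 0; roots r_1 = 3, r_2 = 0


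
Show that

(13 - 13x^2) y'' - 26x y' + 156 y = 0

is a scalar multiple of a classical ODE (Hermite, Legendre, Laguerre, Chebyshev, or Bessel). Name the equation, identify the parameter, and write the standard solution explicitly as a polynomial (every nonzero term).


All three coefficients share the factor 13; dividing through by 13 gives  (1 - x^2) y'' - 2x y' + 12 y = 0.
This matches the Legendre equation (1 - x^2) y'' - 2x y' + n(n+1) y = 0 (note the -2x y' term) with n(n+1) = 12, so n = 3; the polynomial solution is P_3(x).
With y = sum_k a_k x^k, matching x^k gives (k+2)(k+1) a_{k+2} = [k(k+1) - n(n+1)] a_k = (k - 3)(k + 4) a_k. The right side vanishes at k = 3, so the series with the parity of 3 terminates at degree 3.
Standard normalization (P_n(1) = 1): leading coefficient (2n)!/(2^n (n!)^2) = 720/(8*36) = 5/2, so a_3 = 5/2. Work downward with a_k = (k+1)(k+2) a_{k+2} / ((k - 3)(k + 4)):
  a_1 = (2)(3)(5/2) / ((1 - 3)(1 + 4)) = 15/(-10) = -3/2
Hence P_3(x) = 5 x^3/2 - 3 x/2.

P_3(x); series = 5 x^3/2 - 3 x/2


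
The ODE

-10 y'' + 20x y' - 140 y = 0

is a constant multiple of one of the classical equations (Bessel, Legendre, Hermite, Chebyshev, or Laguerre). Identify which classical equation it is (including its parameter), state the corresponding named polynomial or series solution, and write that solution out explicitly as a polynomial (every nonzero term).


All three coefficients share the factor -10; dividing through by -10 gives  y'' - 2x y' + 14 y = 0.
This matches the Hermite equation y'' - 2x y' + 2n y = 0 with 2n = 14, so n = 7; the polynomial solution is H_7(x).
With y = sum_k a_k x^k, matching x^k gives (k+2)(k+1) a_{k+2} = 2(k - n) a_k = 2(k - 7) a_k. The right side vanishes at k = 7, so the series with the parity of 7 terminates at degree 7.
Standard normalization: leading coefficient of H_n is 2^n, so a_7 = 2^7 = 128. Work downward with a_k = (k+1)(k+2) a_{k+2} / (2(k - n)):
  a_5 = (6)(7)(128) / (2(5 - 7)) = 5376/(-4) = -1344
  a_3 = (4)(5)(-1344) / (2(3 - 7)) = -26880/(-8) = 3360
  a_1 = (2)(3)(3360) / (2(1 - 7)) = 20160/(-12) = -1680
Hence H_7(x) = 128 x^7 - 1344 x^5 + 3360 x^3 - 1680 x.

H_7(x); series = 128 x^7 - 1344 x^5 + 3360 x^3 - 1680 x
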